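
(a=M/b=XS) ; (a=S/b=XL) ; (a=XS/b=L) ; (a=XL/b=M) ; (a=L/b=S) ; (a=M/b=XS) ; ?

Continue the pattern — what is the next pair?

A — repeats M → S → XS → XL → L: M, S, XS, XL, L, M → S.
B: XS, XL, L, M, S, XS → XL (repeats XS → XL → L → M → S).
Putting it together: (a=S/b=XL).

(a=S/b=XL)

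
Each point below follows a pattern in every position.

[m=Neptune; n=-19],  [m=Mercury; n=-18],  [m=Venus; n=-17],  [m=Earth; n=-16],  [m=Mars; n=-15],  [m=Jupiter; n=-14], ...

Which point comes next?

M: runs through the planets Mercury→Neptune, so Neptune, Mercury, Venus, Earth, Mars, Jupiter → Saturn.
N goes -19, -18, -17, -16, -15, -14 → -13 (+1 each step).
Combining the parts gives [m=Saturn; n=-13].

[m=Saturn; n=-13]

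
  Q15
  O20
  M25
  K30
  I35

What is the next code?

Letter: letters move back 2 places in the alphabet; Q, O, M, K, I → G.
Second component — +5 each step: 15, 20, 25, 30, 35 → 40.
So the next code is G40.

G40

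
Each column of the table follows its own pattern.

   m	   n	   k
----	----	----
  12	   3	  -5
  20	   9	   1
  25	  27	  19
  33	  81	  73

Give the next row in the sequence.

38  243  235

Column m — alternating steps +8, +5, +8, +5, …: 12, 20, 25, 33 → 38.
Column n — ×3 each step: 3, 9, 27, 81 → 243.
Column k goes -5, 1, 19, 73 → 235 (always 8 less than the column n).
So the next row is 38  243  235.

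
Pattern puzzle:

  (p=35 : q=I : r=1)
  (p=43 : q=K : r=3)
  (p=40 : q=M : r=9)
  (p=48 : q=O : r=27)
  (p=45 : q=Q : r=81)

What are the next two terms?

(p=53 : q=S : r=243), (p=50 : q=U : r=729)

For the p, alternating steps +8, −3, +8, −3, …: 35, 43, 40, 48, 45 → 53 → 50.
Q goes I, K, M, O, Q → S → U (letters move forward 2 places in the alphabet).
R: ×3 each step, so 1, 3, 9, 27, 81 → 243 → 729.
Putting the parts together: (p=53 : q=S : r=243) and then (p=50 : q=U : r=729).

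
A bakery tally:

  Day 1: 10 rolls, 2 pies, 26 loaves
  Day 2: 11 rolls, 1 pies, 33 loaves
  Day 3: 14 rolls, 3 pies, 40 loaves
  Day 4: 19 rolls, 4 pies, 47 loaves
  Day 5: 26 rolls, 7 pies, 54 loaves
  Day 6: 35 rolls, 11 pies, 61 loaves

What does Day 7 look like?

46 rolls, 18 pies, 68 loaves

Rolls: differences are 1, 3, 5, … (increasing by 2 each time); 10, 11, 14, 19, 26, 35 → 46.
Pies: 2, 1, 3, 4, 7, 11 → 18 (each term is the sum of the two before it).
Loaves goes 26, 33, 40, 47, 54, 61 → 68 (+7 each step).
Combining the parts gives 46 rolls, 18 pies, 68 loaves.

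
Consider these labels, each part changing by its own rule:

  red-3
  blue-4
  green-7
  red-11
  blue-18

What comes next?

green-29

Colour — repeats red → blue → green: red, blue, green, red, blue → green.
Second component: 3, 4, 7, 11, 18 → 29 (each term is the sum of the two before it).
Putting it together: green-29.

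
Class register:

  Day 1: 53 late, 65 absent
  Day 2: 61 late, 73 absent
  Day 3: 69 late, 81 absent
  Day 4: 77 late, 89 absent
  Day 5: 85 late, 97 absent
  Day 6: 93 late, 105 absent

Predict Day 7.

101 late, 113 absent

For the late, +8 each step: 53, 61, 69, 77, 85, 93 → 101.
Absent: always 12 more than the late, so 65, 73, 81, 89, 97, 105 → 113.
Combining the parts gives 101 late, 113 absent.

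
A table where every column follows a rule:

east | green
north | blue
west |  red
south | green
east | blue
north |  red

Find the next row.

Direction: repeats east → north → west → south, so east, north, west, south, east, north → west.
Colour goes green, blue, red, green, blue, red → green (repeats green → blue → red).
Putting it together: west  green.

west  green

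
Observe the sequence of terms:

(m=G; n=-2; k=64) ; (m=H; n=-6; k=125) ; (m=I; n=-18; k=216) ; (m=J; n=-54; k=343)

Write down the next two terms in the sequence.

M — letters move forward 1 place in the alphabet: G, H, I, J → K → L.
N — ×3 each step: -2, -6, -18, -54 → -162 → -486.
K: perfect cubes: 4³, 5³, 6³, …; 64, 125, 216, 343 → 512 → 729.
So the next two terms are (m=K; n=-162; k=512) and (m=L; n=-486; k=729).

(m=K; n=-162; k=512), (m=L; n=-486; k=729)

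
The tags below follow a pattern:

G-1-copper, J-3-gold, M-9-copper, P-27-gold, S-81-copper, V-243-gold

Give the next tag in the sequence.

For the letter, letters move forward 3 places in the alphabet: G, J, M, P, S, V → Y.
For the second component, ×3 each step: 1, 3, 9, 27, 81, 243 → 729.
Metal: alternates copper ↔ gold, so copper, gold, copper, gold, copper, gold → copper.
Combining the parts gives Y-729-copper.

Y-729-copper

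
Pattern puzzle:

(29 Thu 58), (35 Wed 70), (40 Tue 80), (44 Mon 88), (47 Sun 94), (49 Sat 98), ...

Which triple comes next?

(50 Fri 100)

First slot — differences are 6, 5, 4, … (decreasing by 1 each time): 29, 35, 40, 44, 47, 49 → 50.
Day: Thu, Wed, Tue, Mon, Sun, Sat → Fri (runs backward through the weekdays Mon→Sun).
Third slot: always 2 × the first slot, so 58, 70, 80, 88, 94, 98 → 100.
So the next triple is (50 Fri 100).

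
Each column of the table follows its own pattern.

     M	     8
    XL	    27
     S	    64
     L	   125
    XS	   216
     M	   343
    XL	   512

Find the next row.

Size: M, XL, S, L, XS, M, XL → S (repeats M → XL → S → L → XS).
Second component: perfect cubes: 2³, 3³, 4³, …, so 8, 27, 64, 125, 216, 343, 512 → 729.
Putting it together: S  729.

S  729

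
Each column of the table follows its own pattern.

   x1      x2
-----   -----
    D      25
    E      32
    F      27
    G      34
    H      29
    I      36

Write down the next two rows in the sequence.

J  31; K  38

Column x1: letters move forward 1 place in the alphabet; D, E, F, G, H, I → J → K.
Column x2: 25, 32, 27, 34, 29, 36 → 31 → 38 (alternating steps +7, −5, +7, −5, …).
So the next two rows are J  31 and K  38.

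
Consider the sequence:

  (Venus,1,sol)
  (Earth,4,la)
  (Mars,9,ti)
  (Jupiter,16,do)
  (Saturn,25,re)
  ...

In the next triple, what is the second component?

36

Planet: runs through the planets Mercury→Neptune, so Venus, Earth, Mars, Jupiter, Saturn → Uranus.
Second component: perfect squares: 1², 2², 3², …; 1, 4, 9, 16, 25 → 36.
Note: runs through the solfège scale do→ti, so sol, la, ti, do, re → mi.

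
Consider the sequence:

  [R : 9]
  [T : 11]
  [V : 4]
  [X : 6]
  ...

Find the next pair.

[Z : -1]

Letter: letters move forward 2 places in the alphabet, so R, T, V, X → Z.
Second entry: alternating steps +2, −7, +2, −7, …; 9, 11, 4, 6 → -1.
So the next pair is [Z : -1].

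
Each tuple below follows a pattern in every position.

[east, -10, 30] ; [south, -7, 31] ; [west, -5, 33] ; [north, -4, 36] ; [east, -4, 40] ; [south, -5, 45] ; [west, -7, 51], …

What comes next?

[north, -10, 58]

Direction: repeats east → south → west → north, so east, south, west, north, east, south, west → north.
Second entry: differences are 3, 2, 1, … (decreasing by 1 each time), so -10, -7, -5, -4, -4, -5, -7 → -10.
Third entry goes 30, 31, 33, 36, 40, 45, 51 → 58 (differences are 1, 2, 3, … (increasing by 1 each time)).
Putting it together: [north, -10, 58].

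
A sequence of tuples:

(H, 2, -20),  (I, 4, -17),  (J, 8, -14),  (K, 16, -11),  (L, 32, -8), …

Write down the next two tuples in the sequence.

Letter goes H, I, J, K, L → M → N (letters move forward 1 place in the alphabet).
Second entry: 2, 4, 8, 16, 32 → 64 → 128 (×2 each step).
For the third entry, +3 each step: -20, -17, -14, -11, -8 → -5 → -2.
So the next two tuples are (M, 64, -5) and (N, 128, -2).

(M, 64, -5), (N, 128, -2)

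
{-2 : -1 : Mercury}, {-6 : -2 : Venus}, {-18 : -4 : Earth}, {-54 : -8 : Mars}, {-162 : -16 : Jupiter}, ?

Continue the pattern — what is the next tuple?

{-486 : -32 : Saturn}

First coordinate goes -2, -6, -18, -54, -162 → -486 (×3 each step).
Second coordinate: ×2 each step, so -1, -2, -4, -8, -16 → -32.
Planet goes Mercury, Venus, Earth, Mars, Jupiter → Saturn (runs through the planets Mercury→Neptune).
Combining the parts gives {-486 : -32 : Saturn}.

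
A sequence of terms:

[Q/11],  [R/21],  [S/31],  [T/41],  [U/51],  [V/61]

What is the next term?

Letter goes Q, R, S, T, U, V → W (letters move forward 1 place in the alphabet).
Second part: +10 each step, so 11, 21, 31, 41, 51, 61 → 71.
So the next term is [W/71].

[W/71]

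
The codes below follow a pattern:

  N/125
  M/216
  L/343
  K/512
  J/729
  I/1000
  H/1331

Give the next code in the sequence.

Letter — letters move back 1 place in the alphabet: N, M, L, K, J, I, H → G.
For the second component, perfect cubes: 5³, 6³, 7³, …: 125, 216, 343, 512, 729, 1000, 1331 → 1728.
Combining the parts gives G/1728.

G/1728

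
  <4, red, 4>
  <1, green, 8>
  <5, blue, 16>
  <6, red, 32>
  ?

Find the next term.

<11, green, 64>

First value goes 4, 1, 5, 6 → 11 (each term is the sum of the two before it).
Colour: repeats red → green → blue; red, green, blue, red → green.
Third value: ×2 each step, so 4, 8, 16, 32 → 64.
So the next term is <11, green, 64>.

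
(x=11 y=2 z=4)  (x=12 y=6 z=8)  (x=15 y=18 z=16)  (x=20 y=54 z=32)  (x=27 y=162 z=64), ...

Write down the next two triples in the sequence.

(x=36 y=486 z=128), (x=47 y=1458 z=256)

X: differences are 1, 3, 5, … (increasing by 2 each time), so 11, 12, 15, 20, 27 → 36 → 47.
Y: 2, 6, 18, 54, 162 → 486 → 1458 (×3 each step).
Z: 4, 8, 16, 32, 64 → 128 → 256 (×2 each step).
Putting the parts together: (x=36 y=486 z=128) and then (x=47 y=1458 z=256).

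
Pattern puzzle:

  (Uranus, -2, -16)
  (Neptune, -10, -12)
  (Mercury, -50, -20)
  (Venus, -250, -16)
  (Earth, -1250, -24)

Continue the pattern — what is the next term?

(Mars, -6250, -20)

Planet: runs through the planets Mercury→Neptune, so Uranus, Neptune, Mercury, Venus, Earth → Mars.
Second part: ×5 each step; -2, -10, -50, -250, -1250 → -6250.
Third part: alternating steps +4, −8, +4, −8, …; -16, -12, -20, -16, -24 → -20.
So the next term is (Mars, -6250, -20).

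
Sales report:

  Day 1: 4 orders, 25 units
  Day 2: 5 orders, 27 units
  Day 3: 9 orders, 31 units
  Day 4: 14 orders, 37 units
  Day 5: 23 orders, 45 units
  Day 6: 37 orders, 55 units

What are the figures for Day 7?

60 orders, 67 units

For the orders, each term is the sum of the two before it: 4, 5, 9, 14, 23, 37 → 60.
Units: 25, 27, 31, 37, 45, 55 → 67 (differences are 2, 4, 6, … (increasing by 2 each time)).
Putting it together: 60 orders, 67 units.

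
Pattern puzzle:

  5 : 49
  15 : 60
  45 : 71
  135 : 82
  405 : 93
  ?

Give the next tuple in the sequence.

First part goes 5, 15, 45, 135, 405 → 1215 (×3 each step).
Second part — +11 each step: 49, 60, 71, 82, 93 → 104.
Combining the parts gives 1215 : 104.

1215 : 104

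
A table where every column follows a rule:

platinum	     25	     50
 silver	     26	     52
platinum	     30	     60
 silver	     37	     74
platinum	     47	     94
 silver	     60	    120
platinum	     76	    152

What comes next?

silver  95  190

For the metal, alternates platinum ↔ silver: platinum, silver, platinum, silver, platinum, silver, platinum → silver.
Second component: differences are 1, 4, 7, … (increasing by 3 each time), so 25, 26, 30, 37, 47, 60, 76 → 95.
Third component goes 50, 52, 60, 74, 94, 120, 152 → 190 (always 2 × the second component).
Putting it together: silver  95  190.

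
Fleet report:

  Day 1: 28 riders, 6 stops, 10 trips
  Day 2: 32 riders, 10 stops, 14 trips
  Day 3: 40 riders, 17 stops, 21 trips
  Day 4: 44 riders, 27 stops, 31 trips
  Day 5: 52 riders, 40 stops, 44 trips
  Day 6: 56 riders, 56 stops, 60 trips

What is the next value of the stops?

For the stops, differences are 4, 7, 10, … (increasing by 3 each time): 6, 10, 17, 27, 40, 56 → 75.

75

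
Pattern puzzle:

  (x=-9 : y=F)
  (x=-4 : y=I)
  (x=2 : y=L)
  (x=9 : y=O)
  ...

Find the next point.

X: differences are 5, 6, 7, … (increasing by 1 each time), so -9, -4, 2, 9 → 17.
Y: letters move forward 3 places in the alphabet, so F, I, L, O → R.
Combining the parts gives (x=17 : y=R).

(x=17 : y=R)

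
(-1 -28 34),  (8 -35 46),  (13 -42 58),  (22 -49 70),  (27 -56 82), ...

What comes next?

(36 -63 94)

First part: alternating steps +9, +5, +9, +5, …; -1, 8, 13, 22, 27 → 36.
For the second part, −7 each step: -28, -35, -42, -49, -56 → -63.
Third part — +12 each step: 34, 46, 58, 70, 82 → 94.
Putting it together: (36 -63 94).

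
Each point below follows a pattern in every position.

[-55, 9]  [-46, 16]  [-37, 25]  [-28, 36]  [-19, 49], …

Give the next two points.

For the first part, +9 each step: -55, -46, -37, -28, -19 → -10 → -1.
Second part goes 9, 16, 25, 36, 49 → 64 → 81 (perfect squares: 3², 4², 5², …).
So the next two points are [-10, 64] and [-1, 81].

[-10, 64], [-1, 81]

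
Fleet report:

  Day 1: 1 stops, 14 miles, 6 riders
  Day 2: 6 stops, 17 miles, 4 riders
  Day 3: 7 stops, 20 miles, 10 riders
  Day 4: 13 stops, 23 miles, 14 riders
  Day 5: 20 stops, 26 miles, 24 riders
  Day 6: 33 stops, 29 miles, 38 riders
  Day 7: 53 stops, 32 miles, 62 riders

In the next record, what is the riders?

100

For the riders, each term is the sum of the two before it: 6, 4, 10, 14, 24, 38, 62 → 100.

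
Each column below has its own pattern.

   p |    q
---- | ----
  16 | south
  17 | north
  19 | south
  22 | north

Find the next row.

26  south

Column p — differences are 1, 2, 3, … (increasing by 1 each time): 16, 17, 19, 22 → 26.
Column q — alternates south ↔ north: south, north, south, north → south.
Combining the parts gives 26  south.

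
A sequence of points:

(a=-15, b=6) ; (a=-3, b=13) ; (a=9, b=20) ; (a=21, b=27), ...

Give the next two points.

A: +12 each step, so -15, -3, 9, 21 → 33 → 45.
B: +7 each step, so 6, 13, 20, 27 → 34 → 41.
Putting the parts together: (a=33, b=34) and then (a=45, b=41).

(a=33, b=34), (a=45, b=41)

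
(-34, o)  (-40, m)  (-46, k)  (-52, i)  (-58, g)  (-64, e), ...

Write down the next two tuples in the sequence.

(-70, c), (-76, a)

First part: −6 each step; -34, -40, -46, -52, -58, -64 → -70 → -76.
Letter — letters move back 2 places in the alphabet: o, m, k, i, g, e → c → a.
So the next two tuples are (-70, c) and (-76, a).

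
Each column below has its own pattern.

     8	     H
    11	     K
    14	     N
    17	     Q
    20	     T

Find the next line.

First component — +3 each step: 8, 11, 14, 17, 20 → 23.
Letter goes H, K, N, Q, T → W (letters move forward 3 places in the alphabet).
Putting it together: 23  W.

23  W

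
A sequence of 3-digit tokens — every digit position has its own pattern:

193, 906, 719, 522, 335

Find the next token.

148

For the first digit, −2 each step, mod 10: 1, 9, 7, 5, 3 → 1.
Second digit goes 9, 0, 1, 2, 3 → 4 (+1 each step, mod 10).
Third digit: +3 each step, mod 10, so 3, 6, 9, 2, 5 → 8.
Combining the parts gives 148.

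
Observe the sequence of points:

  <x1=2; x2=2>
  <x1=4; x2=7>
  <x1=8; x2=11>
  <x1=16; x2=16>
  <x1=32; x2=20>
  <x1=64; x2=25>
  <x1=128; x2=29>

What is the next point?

X1 — ×2 each step: 2, 4, 8, 16, 32, 64, 128 → 256.
X2: 2, 7, 11, 16, 20, 25, 29 → 34 (alternating steps +5, +4, +5, +4, …).
So the next point is <x1=256; x2=34>.

<x1=256; x2=34>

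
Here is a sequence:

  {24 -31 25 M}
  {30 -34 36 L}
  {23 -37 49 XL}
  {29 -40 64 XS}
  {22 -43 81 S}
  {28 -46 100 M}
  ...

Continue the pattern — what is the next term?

First part — alternating steps +6, −7, +6, −7, …: 24, 30, 23, 29, 22, 28 → 21.
Second part goes -31, -34, -37, -40, -43, -46 → -49 (−3 each step).
Third part: perfect squares: 5², 6², 7², …; 25, 36, 49, 64, 81, 100 → 121.
Size — repeats M → L → XL → XS → S: M, L, XL, XS, S, M → L.
Combining the parts gives {21 -49 121 L}.

{21 -49 121 L}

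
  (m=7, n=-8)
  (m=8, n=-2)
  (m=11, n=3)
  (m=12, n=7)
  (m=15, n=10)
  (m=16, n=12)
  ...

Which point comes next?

(m=19, n=13)

M: alternating steps +1, +3, +1, +3, …, so 7, 8, 11, 12, 15, 16 → 19.
N goes -8, -2, 3, 7, 10, 12 → 13 (differences are 6, 5, 4, … (decreasing by 1 each time)).
Putting it together: (m=19, n=13).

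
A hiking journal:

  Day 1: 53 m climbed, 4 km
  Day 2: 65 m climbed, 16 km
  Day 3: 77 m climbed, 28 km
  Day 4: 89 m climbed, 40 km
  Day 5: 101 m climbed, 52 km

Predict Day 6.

M climbed — +12 each step: 53, 65, 77, 89, 101 → 113.
Km: 4, 16, 28, 40, 52 → 64 (+12 each step).
So the next record is 113 m climbed, 64 km.

113 m climbed, 64 km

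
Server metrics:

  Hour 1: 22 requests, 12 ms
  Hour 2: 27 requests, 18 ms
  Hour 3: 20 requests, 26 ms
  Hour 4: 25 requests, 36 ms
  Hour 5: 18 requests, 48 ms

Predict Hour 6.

Requests: alternating steps +5, −7, +5, −7, …, so 22, 27, 20, 25, 18 → 23.
Ms: 12, 18, 26, 36, 48 → 62 (differences are 6, 8, 10, … (increasing by 2 each time)).
So the next line is 23 requests, 62 ms.

23 requests, 62 ms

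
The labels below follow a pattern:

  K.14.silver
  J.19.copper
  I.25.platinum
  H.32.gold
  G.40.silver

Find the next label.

Letter — letters move back 1 place in the alphabet: K, J, I, H, G → F.
Second component: differences are 5, 6, 7, … (increasing by 1 each time); 14, 19, 25, 32, 40 → 49.
Metal goes silver, copper, platinum, gold, silver → copper (repeats silver → copper → platinum → gold).
So the next label is F.49.copper.

F.49.copper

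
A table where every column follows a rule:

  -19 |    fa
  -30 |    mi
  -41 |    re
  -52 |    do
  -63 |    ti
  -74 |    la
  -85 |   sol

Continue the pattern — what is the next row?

-96  fa

For the first component, −11 each step: -19, -30, -41, -52, -63, -74, -85 → -96.
Note goes fa, mi, re, do, ti, la, sol → fa (runs backward through the solfège scale do→ti).
Putting it together: -96  fa.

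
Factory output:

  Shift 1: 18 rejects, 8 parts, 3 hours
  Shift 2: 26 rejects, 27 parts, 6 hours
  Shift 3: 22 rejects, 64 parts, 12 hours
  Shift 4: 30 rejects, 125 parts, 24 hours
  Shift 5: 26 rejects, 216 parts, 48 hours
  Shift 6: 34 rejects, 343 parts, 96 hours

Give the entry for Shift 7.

For the rejects, alternating steps +8, −4, +8, −4, …: 18, 26, 22, 30, 26, 34 → 30.
Parts: 8, 27, 64, 125, 216, 343 → 512 (perfect cubes: 2³, 3³, 4³, …).
Hours goes 3, 6, 12, 24, 48, 96 → 192 (×2 each step).
Putting it together: 30 rejects, 512 parts, 192 hours.

30 rejects, 512 parts, 192 hours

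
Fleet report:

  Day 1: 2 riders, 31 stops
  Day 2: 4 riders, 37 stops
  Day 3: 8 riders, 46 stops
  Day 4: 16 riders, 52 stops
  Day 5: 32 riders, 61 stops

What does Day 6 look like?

Riders: 2, 4, 8, 16, 32 → 64 (×2 each step).
For the stops, alternating steps +6, +9, +6, +9, …: 31, 37, 46, 52, 61 → 67.
Putting it together: 64 riders, 67 stops.

64 riders, 67 stops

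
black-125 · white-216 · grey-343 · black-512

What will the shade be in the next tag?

Shade — repeats black → white → grey: black, white, grey, black → white.

white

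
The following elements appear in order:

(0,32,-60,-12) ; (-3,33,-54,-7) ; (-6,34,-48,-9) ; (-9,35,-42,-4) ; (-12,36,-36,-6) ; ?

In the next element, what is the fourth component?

-1

For the fourth component, alternating steps +5, −2, +5, −2, …: -12, -7, -9, -4, -6 → -1.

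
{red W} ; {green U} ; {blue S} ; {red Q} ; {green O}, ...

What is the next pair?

Colour goes red, green, blue, red, green → blue (repeats red → green → blue).
Letter goes W, U, S, Q, O → M (letters move back 2 places in the alphabet).
So the next pair is {blue M}.

{blue M}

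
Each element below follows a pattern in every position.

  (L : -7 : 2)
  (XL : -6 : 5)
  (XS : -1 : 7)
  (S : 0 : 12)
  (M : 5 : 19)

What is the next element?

Size: L, XL, XS, S, M → L (runs through clothing sizes XS→XL).
Second value: alternating steps +1, +5, +1, +5, …; -7, -6, -1, 0, 5 → 6.
Third value goes 2, 5, 7, 12, 19 → 31 (each term is the sum of the two before it).
So the next element is (L : 6 : 31).

(L : 6 : 31)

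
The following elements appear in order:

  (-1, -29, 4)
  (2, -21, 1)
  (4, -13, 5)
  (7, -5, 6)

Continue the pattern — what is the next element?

(9, 3, 11)

For the first component, alternating steps +3, +2, +3, +2, …: -1, 2, 4, 7 → 9.
For the second component, +8 each step: -29, -21, -13, -5 → 3.
For the third component, each term is the sum of the two before it: 4, 1, 5, 6 → 11.
Combining the parts gives (9, 3, 11).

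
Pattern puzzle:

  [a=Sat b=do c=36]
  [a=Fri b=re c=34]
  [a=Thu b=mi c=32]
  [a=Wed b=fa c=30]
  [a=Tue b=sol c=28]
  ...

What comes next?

[a=Mon b=la c=26]

A: runs backward through the weekdays Mon→Sun; Sat, Fri, Thu, Wed, Tue → Mon.
For the b, runs through the solfège scale do→ti: do, re, mi, fa, sol → la.
C: 36, 34, 32, 30, 28 → 26 (−2 each step).
So the next triple is [a=Mon b=la c=26].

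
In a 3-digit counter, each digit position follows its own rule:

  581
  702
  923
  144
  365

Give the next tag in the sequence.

586

For the first digit, +2 each step, mod 10: 5, 7, 9, 1, 3 → 5.
Second digit goes 8, 0, 2, 4, 6 → 8 (+2 each step, mod 10).
Third digit: 1, 2, 3, 4, 5 → 6 (+1 each step, mod 10).
Combining the parts gives 586.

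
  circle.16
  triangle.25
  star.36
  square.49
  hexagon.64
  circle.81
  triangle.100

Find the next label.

Shape: repeats circle → triangle → star → square → hexagon; circle, triangle, star, square, hexagon, circle, triangle → star.
Second component — perfect squares: 4², 5², 6², …: 16, 25, 36, 49, 64, 81, 100 → 121.
Combining the parts gives star.121.

star.121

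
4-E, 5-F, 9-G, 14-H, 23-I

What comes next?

37-J

First component: each term is the sum of the two before it; 4, 5, 9, 14, 23 → 37.
Letter — letters move forward 1 place in the alphabet: E, F, G, H, I → J.
Putting it together: 37-J.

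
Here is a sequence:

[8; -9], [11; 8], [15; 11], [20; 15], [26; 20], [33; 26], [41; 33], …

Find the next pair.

First part: 8, 11, 15, 20, 26, 33, 41 → 50 (differences are 3, 4, 5, … (increasing by 1 each time)).
Second part: -9, 8, 11, 15, 20, 26, 33 → 41 (always the previous value of the first part).
Combining the parts gives [50; 41].

[50; 41]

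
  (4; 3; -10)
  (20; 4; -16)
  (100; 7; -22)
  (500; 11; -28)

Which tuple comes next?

(2500; 18; -34)

First component goes 4, 20, 100, 500 → 2500 (×5 each step).
Second component: each term is the sum of the two before it; 3, 4, 7, 11 → 18.
Third component — −6 each step: -10, -16, -22, -28 → -34.
Putting it together: (2500; 18; -34).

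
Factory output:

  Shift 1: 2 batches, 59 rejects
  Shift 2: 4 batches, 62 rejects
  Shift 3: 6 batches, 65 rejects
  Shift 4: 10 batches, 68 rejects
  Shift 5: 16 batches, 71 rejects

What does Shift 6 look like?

26 batches, 74 rejects

Batches: each term is the sum of the two before it; 2, 4, 6, 10, 16 → 26.
Rejects goes 59, 62, 65, 68, 71 → 74 (+3 each step).
So the next row is 26 batches, 74 rejects.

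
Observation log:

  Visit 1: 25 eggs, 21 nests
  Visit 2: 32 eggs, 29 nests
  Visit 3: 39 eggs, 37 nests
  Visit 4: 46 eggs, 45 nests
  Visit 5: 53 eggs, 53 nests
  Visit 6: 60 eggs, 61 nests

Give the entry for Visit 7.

67 eggs, 69 nests

Eggs: 25, 32, 39, 46, 53, 60 → 67 (+7 each step).
Nests: +8 each step; 21, 29, 37, 45, 53, 61 → 69.
Combining the parts gives 67 eggs, 69 nests.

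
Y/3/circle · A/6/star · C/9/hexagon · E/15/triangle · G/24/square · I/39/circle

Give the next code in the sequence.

Letter — letters move forward 2 places in the alphabet, wrapping Z→A: Y, A, C, E, G, I → K.
Second component: each term is the sum of the two before it; 3, 6, 9, 15, 24, 39 → 63.
Shape: circle, star, hexagon, triangle, square, circle → star (repeats circle → star → hexagon → triangle → square).
So the next code is K/63/star.

K/63/star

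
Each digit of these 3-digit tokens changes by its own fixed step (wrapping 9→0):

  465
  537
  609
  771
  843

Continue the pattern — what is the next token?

915

First digit: +1 each step, mod 10, so 4, 5, 6, 7, 8 → 9.
Second digit goes 6, 3, 0, 7, 4 → 1 (−3 each step, mod 10).
Third digit: +2 each step, mod 10; 5, 7, 9, 1, 3 → 5.
Putting it together: 915.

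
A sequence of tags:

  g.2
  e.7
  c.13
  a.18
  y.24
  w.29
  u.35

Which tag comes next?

For the letter, letters move back 2 places in the alphabet, wrapping A→Z: g, e, c, a, y, w, u → s.
Second component goes 2, 7, 13, 18, 24, 29, 35 → 40 (alternating steps +5, +6, +5, +6, …).
Putting it together: s.40.

s.40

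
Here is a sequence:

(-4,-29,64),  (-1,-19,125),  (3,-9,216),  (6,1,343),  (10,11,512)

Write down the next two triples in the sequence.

First component goes -4, -1, 3, 6, 10 → 13 → 17 (alternating steps +3, +4, +3, +4, …).
Second component: +10 each step, so -29, -19, -9, 1, 11 → 21 → 31.
Third component — perfect cubes: 4³, 5³, 6³, …: 64, 125, 216, 343, 512 → 729 → 1000.
Putting the parts together: (13,21,729) and then (17,31,1000).

(13,21,729), (17,31,1000)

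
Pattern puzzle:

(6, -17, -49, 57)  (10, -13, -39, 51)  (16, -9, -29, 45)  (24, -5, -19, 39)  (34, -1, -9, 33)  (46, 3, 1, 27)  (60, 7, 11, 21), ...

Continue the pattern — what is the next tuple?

(76, 11, 21, 15)

First slot: differences are 4, 6, 8, … (increasing by 2 each time), so 6, 10, 16, 24, 34, 46, 60 → 76.
Second slot — +4 each step: -17, -13, -9, -5, -1, 3, 7 → 11.
Third slot goes -49, -39, -29, -19, -9, 1, 11 → 21 (+10 each step).
Fourth slot: −6 each step; 57, 51, 45, 39, 33, 27, 21 → 15.
So the next tuple is (76, 11, 21, 15).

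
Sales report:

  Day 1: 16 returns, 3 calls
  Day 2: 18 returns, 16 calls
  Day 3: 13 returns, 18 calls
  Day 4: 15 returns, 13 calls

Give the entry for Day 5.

Returns: alternating steps +2, −5, +2, −5, …, so 16, 18, 13, 15 → 10.
Calls goes 3, 16, 18, 13 → 15 (always the previous value of the returns).
Combining the parts gives 10 returns, 15 calls.

10 returns, 15 calls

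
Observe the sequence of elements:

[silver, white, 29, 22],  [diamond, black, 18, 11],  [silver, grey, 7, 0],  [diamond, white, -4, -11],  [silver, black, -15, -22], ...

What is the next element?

Rank: silver, diamond, silver, diamond, silver → diamond (alternates silver ↔ diamond).
Shade: repeats white → black → grey; white, black, grey, white, black → grey.
Third value — −11 each step: 29, 18, 7, -4, -15 → -26.
Fourth value: always 7 less than the third value; 22, 11, 0, -11, -22 → -33.
Putting it together: [diamond, grey, -26, -33].

[diamond, grey, -26, -33]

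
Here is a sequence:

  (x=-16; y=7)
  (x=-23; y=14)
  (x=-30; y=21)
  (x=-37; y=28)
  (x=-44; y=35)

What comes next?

X: −7 each step, so -16, -23, -30, -37, -44 → -51.
Y goes 7, 14, 21, 28, 35 → 42 (together with the x always sums to -9).
Combining the parts gives (x=-51; y=42).

(x=-51; y=42)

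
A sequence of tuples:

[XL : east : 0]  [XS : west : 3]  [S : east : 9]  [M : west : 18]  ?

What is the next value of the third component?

30

Size: XL, XS, S, M → L (runs through clothing sizes XS→XL).
Direction: alternates east ↔ west, so east, west, east, west → east.
Third component — differences are 3, 6, 9, … (increasing by 3 each time): 0, 3, 9, 18 → 30.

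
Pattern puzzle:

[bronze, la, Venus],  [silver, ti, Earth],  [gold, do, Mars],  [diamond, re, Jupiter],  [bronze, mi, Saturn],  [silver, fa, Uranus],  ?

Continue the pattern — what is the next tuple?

Rank: repeats bronze → silver → gold → diamond; bronze, silver, gold, diamond, bronze, silver → gold.
Note: runs through the solfège scale do→ti, so la, ti, do, re, mi, fa → sol.
Planet: runs through the planets Mercury→Neptune, so Venus, Earth, Mars, Jupiter, Saturn, Uranus → Neptune.
Putting it together: [gold, sol, Neptune].

[gold, sol, Neptune]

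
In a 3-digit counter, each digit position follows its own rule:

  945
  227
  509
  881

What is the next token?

163

First digit: 9, 2, 5, 8 → 1 (+3 each step, mod 10).
Second digit: −2 each step, mod 10, so 4, 2, 0, 8 → 6.
Third digit: +2 each step, mod 10; 5, 7, 9, 1 → 3.
Combining the parts gives 163.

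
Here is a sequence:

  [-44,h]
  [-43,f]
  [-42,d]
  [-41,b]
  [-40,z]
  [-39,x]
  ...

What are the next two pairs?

[-38,v], [-37,t]

First slot — +1 each step: -44, -43, -42, -41, -40, -39 → -38 → -37.
For the letter, letters move back 2 places in the alphabet, wrapping A→Z: h, f, d, b, z, x → v → t.
Putting the parts together: [-38,v] and then [-37,t].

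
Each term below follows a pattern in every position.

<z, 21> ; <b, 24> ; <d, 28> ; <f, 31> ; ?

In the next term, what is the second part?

35

Second part: alternating steps +3, +4, +3, +4, …; 21, 24, 28, 31 → 35.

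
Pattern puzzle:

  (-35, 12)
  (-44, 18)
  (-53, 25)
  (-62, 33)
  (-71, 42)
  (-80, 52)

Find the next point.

First coordinate: -35, -44, -53, -62, -71, -80 → -89 (−9 each step).
For the second coordinate, differences are 6, 7, 8, … (increasing by 1 each time): 12, 18, 25, 33, 42, 52 → 63.
Putting it together: (-89, 63).

(-89, 63)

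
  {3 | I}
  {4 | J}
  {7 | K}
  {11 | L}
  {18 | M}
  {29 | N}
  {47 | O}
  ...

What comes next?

{76 | P}

First slot: each term is the sum of the two before it, so 3, 4, 7, 11, 18, 29, 47 → 76.
Letter: I, J, K, L, M, N, O → P (letters move forward 1 place in the alphabet).
Combining the parts gives {76 | P}.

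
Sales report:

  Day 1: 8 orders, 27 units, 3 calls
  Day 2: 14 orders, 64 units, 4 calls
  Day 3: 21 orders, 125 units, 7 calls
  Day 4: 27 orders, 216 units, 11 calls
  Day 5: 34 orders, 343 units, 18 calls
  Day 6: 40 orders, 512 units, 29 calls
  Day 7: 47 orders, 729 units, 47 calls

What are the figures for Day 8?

Orders: alternating steps +6, +7, +6, +7, …, so 8, 14, 21, 27, 34, 40, 47 → 53.
Units: perfect cubes: 3³, 4³, 5³, …; 27, 64, 125, 216, 343, 512, 729 → 1000.
Calls: each term is the sum of the two before it, so 3, 4, 7, 11, 18, 29, 47 → 76.
Combining the parts gives 53 orders, 1000 units, 76 calls.

53 orders, 1000 units, 76 calls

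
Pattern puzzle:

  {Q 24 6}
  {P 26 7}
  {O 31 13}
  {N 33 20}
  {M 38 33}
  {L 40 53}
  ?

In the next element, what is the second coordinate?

45

Second coordinate — alternating steps +2, +5, +2, +5, …: 24, 26, 31, 33, 38, 40 → 45.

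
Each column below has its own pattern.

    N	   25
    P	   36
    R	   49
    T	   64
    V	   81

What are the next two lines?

X  100; Z  121

Letter: letters move forward 2 places in the alphabet, so N, P, R, T, V → X → Z.
Second component: perfect squares: 5², 6², 7², …, so 25, 36, 49, 64, 81 → 100 → 121.
So the next two lines are X  100 and Z  121.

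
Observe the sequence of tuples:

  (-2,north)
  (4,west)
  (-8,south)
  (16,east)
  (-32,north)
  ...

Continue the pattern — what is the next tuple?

(64,west)

First coordinate: ×(-2) each step, so -2, 4, -8, 16, -32 → 64.
Direction: repeats north → west → south → east; north, west, south, east, north → west.
So the next tuple is (64,west).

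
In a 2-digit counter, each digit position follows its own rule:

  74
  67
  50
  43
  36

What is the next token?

First digit: −1 each step, mod 10, so 7, 6, 5, 4, 3 → 2.
Second digit — +3 each step, mod 10: 4, 7, 0, 3, 6 → 9.
Combining the parts gives 29.

29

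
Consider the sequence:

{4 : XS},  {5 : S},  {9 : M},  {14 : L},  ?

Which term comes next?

First entry — each term is the sum of the two before it: 4, 5, 9, 14 → 23.
Size — runs through clothing sizes XS→XL: XS, S, M, L → XL.
So the next term is {23 : XL}.

{23 : XL}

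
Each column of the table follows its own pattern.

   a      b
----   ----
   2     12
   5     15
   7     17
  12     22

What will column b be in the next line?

29

Column a: each term is the sum of the two before it, so 2, 5, 7, 12 → 19.
Column b: always 10 more than the column a, so 12, 15, 17, 22 → 29.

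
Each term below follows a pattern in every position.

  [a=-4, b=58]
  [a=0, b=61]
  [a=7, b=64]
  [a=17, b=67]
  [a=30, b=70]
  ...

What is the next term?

A: -4, 0, 7, 17, 30 → 46 (differences are 4, 7, 10, … (increasing by 3 each time)).
B: +3 each step; 58, 61, 64, 67, 70 → 73.
Combining the parts gives [a=46, b=73].

[a=46, b=73]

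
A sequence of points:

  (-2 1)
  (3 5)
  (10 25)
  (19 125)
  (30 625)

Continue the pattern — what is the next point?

First component: differences are 5, 7, 9, … (increasing by 2 each time); -2, 3, 10, 19, 30 → 43.
Second component: 1, 5, 25, 125, 625 → 3125 (×5 each step).
Putting it together: (43 3125).

(43 3125)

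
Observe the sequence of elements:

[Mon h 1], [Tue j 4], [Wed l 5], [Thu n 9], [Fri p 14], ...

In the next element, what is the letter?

Letter: h, j, l, n, p → r (letters move forward 2 places in the alphabet).

r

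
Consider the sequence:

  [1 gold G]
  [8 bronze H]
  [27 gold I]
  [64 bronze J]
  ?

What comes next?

First coordinate: 1, 8, 27, 64 → 125 (perfect cubes: 1³, 2³, 3³, …).
Rank — alternates gold ↔ bronze: gold, bronze, gold, bronze → gold.
Letter — letters move forward 1 place in the alphabet: G, H, I, J → K.
So the next tuple is [125 gold K].

[125 gold K]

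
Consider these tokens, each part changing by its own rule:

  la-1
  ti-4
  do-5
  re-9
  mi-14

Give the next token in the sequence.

Note goes la, ti, do, re, mi → fa (runs through the solfège scale do→ti).
For the second component, each term is the sum of the two before it: 1, 4, 5, 9, 14 → 23.
Combining the parts gives fa-23.

fa-23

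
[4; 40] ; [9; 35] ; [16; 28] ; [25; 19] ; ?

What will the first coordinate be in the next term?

36

For the first coordinate, perfect squares: 2², 3², 4², …: 4, 9, 16, 25 → 36.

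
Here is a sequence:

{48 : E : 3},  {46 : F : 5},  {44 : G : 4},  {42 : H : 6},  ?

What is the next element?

First entry: −2 each step, so 48, 46, 44, 42 → 40.
Letter — letters move forward 1 place in the alphabet: E, F, G, H → I.
Third entry goes 3, 5, 4, 6 → 5 (alternating steps +2, −1, +2, −1, …).
Putting it together: {40 : I : 5}.

{40 : I : 5}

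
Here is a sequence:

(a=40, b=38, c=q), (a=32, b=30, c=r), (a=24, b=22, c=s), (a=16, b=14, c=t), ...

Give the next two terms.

For the a, −8 each step: 40, 32, 24, 16 → 8 → 0.
B — always 2 less than the a: 38, 30, 22, 14 → 6 → -2.
C — letters move forward 1 place in the alphabet: q, r, s, t → u → v.
Putting the parts together: (a=8, b=6, c=u) and then (a=0, b=-2, c=v).

(a=8, b=6, c=u), (a=0, b=-2, c=v)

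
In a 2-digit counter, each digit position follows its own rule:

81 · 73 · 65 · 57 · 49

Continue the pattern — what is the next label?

31

First digit goes 8, 7, 6, 5, 4 → 3 (−1 each step, mod 10).
Second digit: 1, 3, 5, 7, 9 → 1 (+2 each step, mod 10).
Putting it together: 31.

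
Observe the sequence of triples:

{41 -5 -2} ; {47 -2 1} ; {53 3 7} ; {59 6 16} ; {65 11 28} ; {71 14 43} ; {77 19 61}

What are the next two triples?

First part: +6 each step, so 41, 47, 53, 59, 65, 71, 77 → 83 → 89.
For the second part, alternating steps +3, +5, +3, +5, …: -5, -2, 3, 6, 11, 14, 19 → 22 → 27.
Third part: -2, 1, 7, 16, 28, 43, 61 → 82 → 106 (differences are 3, 6, 9, … (increasing by 3 each time)).
Putting the parts together: {83 22 82} and then {89 27 106}.

{83 22 82}, {89 27 106}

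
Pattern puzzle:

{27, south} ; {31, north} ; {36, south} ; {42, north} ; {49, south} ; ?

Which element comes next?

{57, north}

First value: 27, 31, 36, 42, 49 → 57 (differences are 4, 5, 6, … (increasing by 1 each time)).
Direction: alternates south ↔ north, so south, north, south, north, south → north.
So the next element is {57, north}.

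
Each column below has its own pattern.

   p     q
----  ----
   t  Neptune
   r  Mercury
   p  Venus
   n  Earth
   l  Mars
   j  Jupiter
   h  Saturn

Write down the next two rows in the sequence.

f  Uranus; d  Neptune

Column p: t, r, p, n, l, j, h → f → d (letters move back 2 places in the alphabet).
Column q goes Neptune, Mercury, Venus, Earth, Mars, Jupiter, Saturn → Uranus → Neptune (runs through the planets Mercury→Neptune).
Putting the parts together: f  Uranus and then d  Neptune.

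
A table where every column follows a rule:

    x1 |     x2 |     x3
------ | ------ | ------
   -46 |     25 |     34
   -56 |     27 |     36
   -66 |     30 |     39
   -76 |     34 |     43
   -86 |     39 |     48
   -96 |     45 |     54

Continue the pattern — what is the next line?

Column x1 — −10 each step: -46, -56, -66, -76, -86, -96 → -106.
Column x2 — differences are 2, 3, 4, … (increasing by 1 each time): 25, 27, 30, 34, 39, 45 → 52.
Column x3 goes 34, 36, 39, 43, 48, 54 → 61 (always 9 more than the column x2).
So the next line is -106  52  61.

-106  52  61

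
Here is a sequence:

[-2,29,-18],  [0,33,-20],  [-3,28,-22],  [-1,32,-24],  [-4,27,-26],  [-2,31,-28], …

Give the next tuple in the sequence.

[-5,26,-30]

For the first part, alternating steps +2, −3, +2, −3, …: -2, 0, -3, -1, -4, -2 → -5.
Second part goes 29, 33, 28, 32, 27, 31 → 26 (alternating steps +4, −5, +4, −5, …).
Third part: −2 each step; -18, -20, -22, -24, -26, -28 → -30.
Combining the parts gives [-5,26,-30].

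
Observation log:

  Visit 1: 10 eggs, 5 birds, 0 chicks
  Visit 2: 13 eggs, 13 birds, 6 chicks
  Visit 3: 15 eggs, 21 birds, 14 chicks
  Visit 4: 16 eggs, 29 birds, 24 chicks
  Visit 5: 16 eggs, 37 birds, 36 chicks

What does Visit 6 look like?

15 eggs, 45 birds, 50 chicks

Eggs — differences are 3, 2, 1, … (decreasing by 1 each time): 10, 13, 15, 16, 16 → 15.
For the birds, +8 each step: 5, 13, 21, 29, 37 → 45.
Chicks: differences are 6, 8, 10, … (increasing by 2 each time); 0, 6, 14, 24, 36 → 50.
Putting it together: 15 eggs, 45 birds, 50 chicks.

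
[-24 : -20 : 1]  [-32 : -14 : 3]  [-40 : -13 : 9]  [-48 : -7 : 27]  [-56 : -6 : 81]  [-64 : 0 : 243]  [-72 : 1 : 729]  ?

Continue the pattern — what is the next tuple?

[-80 : 7 : 2187]

For the first value, −8 each step: -24, -32, -40, -48, -56, -64, -72 → -80.
For the second value, alternating steps +6, +1, +6, +1, …: -20, -14, -13, -7, -6, 0, 1 → 7.
Third value — ×3 each step: 1, 3, 9, 27, 81, 243, 729 → 2187.
Combining the parts gives [-80 : 7 : 2187].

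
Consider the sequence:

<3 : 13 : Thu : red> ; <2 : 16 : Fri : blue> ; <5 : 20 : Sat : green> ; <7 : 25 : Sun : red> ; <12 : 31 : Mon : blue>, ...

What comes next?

First coordinate — each term is the sum of the two before it: 3, 2, 5, 7, 12 → 19.
For the second coordinate, differences are 3, 4, 5, … (increasing by 1 each time): 13, 16, 20, 25, 31 → 38.
Day: runs through the weekdays Mon→Sun, so Thu, Fri, Sat, Sun, Mon → Tue.
Colour: red, blue, green, red, blue → green (repeats red → blue → green).
Putting it together: <19 : 38 : Tue : green>.

<19 : 38 : Tue : green>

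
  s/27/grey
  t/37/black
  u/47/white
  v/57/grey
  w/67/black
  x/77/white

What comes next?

For the letter, letters move forward 1 place in the alphabet: s, t, u, v, w, x → y.
Second component: +10 each step; 27, 37, 47, 57, 67, 77 → 87.
Shade: repeats grey → black → white, so grey, black, white, grey, black, white → grey.
So the next tag is y/87/grey.

y/87/grey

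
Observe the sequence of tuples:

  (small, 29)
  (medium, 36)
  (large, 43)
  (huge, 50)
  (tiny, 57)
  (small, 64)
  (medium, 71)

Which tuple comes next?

(large, 78)

Size goes small, medium, large, huge, tiny, small, medium → large (repeats small → medium → large → huge → tiny).
Second part: +7 each step; 29, 36, 43, 50, 57, 64, 71 → 78.
Combining the parts gives (large, 78).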